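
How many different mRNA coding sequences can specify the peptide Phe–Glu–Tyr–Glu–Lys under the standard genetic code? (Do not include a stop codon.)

32

Phe: 2 codons.
Glu: 2 codons.
Tyr: 2 codons.
Glu: 2 codons.
Lys: 2 codons.
2 × 2 × 2 × 2 × 2 = 32.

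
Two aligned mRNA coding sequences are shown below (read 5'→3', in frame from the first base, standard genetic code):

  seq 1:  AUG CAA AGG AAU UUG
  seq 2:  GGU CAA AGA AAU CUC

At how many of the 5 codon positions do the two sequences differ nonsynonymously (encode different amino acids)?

Codon 1: AUG Met / GGU Gly — nonsynonymous.
Codon 2: CAA Gln / CAA Gln — identical.
Codon 3: AGG Arg / AGA Arg — synonymous.
Codon 4: AAU Asn / AAU Asn — identical.
Codon 5: UUG Leu / CUC Leu — synonymous.
Nonsynonymous differences: 1.

1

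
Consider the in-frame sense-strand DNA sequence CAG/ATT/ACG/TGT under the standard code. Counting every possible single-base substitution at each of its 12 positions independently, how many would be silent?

Codon 1 (CAG, Gln): 1 synonymous substitution.
Codon 2 (ATT, Ile): 2 synonymous substitutions.
Codon 3 (ACG, Thr): 3 synonymous substitutions.
Codon 4 (TGT, Cys): 1 synonymous substitution.
Total: 1 + 2 + 3 + 1 = 7.

7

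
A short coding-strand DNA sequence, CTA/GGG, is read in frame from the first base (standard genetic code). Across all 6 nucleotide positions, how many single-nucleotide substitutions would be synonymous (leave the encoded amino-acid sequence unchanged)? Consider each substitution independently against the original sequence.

Codon 1 (CTA, Leu): 4 synonymous substitutions.
Codon 2 (GGG, Gly): 3 synonymous substitutions.
Total: 4 + 3 = 7.

7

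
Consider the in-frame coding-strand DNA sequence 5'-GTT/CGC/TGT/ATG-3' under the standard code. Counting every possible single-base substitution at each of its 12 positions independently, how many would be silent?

7

Codon 1 (GTT, Val): 3 synonymous substitutions.
Codon 2 (CGC, Arg): 3 synonymous substitutions.
Codon 3 (TGT, Cys): 1 synonymous substitution.
Codon 4 (ATG, Met): 0 synonymous substitutions.
Total: 3 + 3 + 1 + 0 = 7.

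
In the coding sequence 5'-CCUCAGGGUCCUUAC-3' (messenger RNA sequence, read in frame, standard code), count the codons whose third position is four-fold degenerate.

Codon 1 CCU (Pro): third position 4-fold.
Codon 2 CAG (Gln): third position 2-fold.
Codon 3 GGU (Gly): third position 4-fold.
Codon 4 CCU (Pro): third position 4-fold.
Codon 5 UAC (Tyr): third position 2-fold.
Four-fold degenerate third positions: 3.

3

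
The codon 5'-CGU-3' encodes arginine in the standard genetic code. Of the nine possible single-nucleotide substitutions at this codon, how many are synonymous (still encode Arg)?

3

Position 1: none → 0 synonymous.
Position 2: none → 0 synonymous.
Position 3: CGC, CGA, CGG → 3 synonymous.
Total: 0 + 0 + 3 = 3.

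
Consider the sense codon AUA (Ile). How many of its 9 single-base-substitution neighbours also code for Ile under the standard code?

Position 1: none → 0 synonymous.
Position 2: none → 0 synonymous.
Position 3: AUU, AUC → 2 synonymous.
Total: 0 + 0 + 2 = 2.

2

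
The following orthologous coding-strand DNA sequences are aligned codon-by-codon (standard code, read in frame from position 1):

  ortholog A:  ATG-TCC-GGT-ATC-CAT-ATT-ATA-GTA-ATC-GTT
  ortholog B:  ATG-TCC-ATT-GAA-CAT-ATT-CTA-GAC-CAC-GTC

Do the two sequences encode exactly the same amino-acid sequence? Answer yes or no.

Codon 1: ATG Met / ATG Met — identical.
Codon 2: TCC Ser / TCC Ser — identical.
Codon 3: GGT Gly / ATT Ile — nonsynonymous.
Codon 4: ATC Ile / GAA Glu — nonsynonymous.
Codon 5: CAT His / CAT His — identical.
Codon 6: ATT Ile / ATT Ile — identical.
Codon 7: ATA Ile / CTA Leu — nonsynonymous.
Codon 8: GTA Val / GAC Asp — nonsynonymous.
Codon 9: ATC Ile / CAC His — nonsynonymous.
Codon 10: GTT Val / GTC Val — synonymous.
Nonsynonymous differences: 5 → different protein.

no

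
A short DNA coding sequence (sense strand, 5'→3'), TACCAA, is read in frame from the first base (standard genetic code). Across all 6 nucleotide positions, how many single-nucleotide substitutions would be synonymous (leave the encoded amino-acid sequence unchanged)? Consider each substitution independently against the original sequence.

2

Codon 1 (TAC, Tyr): 1 synonymous substitution.
Codon 2 (CAA, Gln): 1 synonymous substitution.
Total: 1 + 1 = 2.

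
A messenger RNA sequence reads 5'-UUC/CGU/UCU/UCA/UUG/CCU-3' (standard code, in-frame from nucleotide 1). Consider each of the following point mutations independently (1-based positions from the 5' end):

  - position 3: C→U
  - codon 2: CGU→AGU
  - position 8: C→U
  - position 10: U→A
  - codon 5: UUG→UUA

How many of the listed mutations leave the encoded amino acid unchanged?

Codon 1: UUC (Phe) → UUU (Phe) — synonymous.
Codon 2: CGU (Arg) → AGU (Ser) — missense.
Codon 3: UCU (Ser) → UUU (Phe) — missense.
Codon 4: UCA (Ser) → ACA (Thr) — missense.
Codon 5: UUG (Leu) → UUA (Leu) — synonymous.
Synonymous: 2 of 5.

2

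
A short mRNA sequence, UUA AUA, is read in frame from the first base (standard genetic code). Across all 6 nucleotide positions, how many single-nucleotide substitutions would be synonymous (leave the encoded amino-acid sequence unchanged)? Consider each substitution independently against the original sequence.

Codon 1 (UUA, Leu): 2 synonymous substitutions.
Codon 2 (AUA, Ile): 2 synonymous substitutions.
Total: 2 + 2 = 4.

4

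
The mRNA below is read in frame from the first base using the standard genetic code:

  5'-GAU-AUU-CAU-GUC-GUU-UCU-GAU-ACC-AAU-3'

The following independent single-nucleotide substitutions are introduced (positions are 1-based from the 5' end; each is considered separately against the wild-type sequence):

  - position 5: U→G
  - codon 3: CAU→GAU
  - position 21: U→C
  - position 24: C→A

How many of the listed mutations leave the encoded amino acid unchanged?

Codon 2: AUU (Ile) → AGU (Ser) — missense.
Codon 3: CAU (His) → GAU (Asp) — missense.
Codon 7: GAU (Asp) → GAC (Asp) — synonymous.
Codon 8: ACC (Thr) → ACA (Thr) — synonymous.
Synonymous: 2 of 4.

2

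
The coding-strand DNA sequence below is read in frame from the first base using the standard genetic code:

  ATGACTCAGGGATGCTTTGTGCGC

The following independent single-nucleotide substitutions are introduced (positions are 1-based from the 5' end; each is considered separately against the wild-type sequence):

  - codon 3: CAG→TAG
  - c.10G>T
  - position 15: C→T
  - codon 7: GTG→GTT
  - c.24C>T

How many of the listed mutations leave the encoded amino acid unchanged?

3

Codon 3: CAG (Gln) → TAG (Stop) — nonsense.
Codon 4: GGA (Gly) → TGA (Stop) — nonsense.
Codon 5: TGC (Cys) → TGT (Cys) — synonymous.
Codon 7: GTG (Val) → GTT (Val) — synonymous.
Codon 8: CGC (Arg) → CGT (Arg) — synonymous.
Synonymous: 3 of 5.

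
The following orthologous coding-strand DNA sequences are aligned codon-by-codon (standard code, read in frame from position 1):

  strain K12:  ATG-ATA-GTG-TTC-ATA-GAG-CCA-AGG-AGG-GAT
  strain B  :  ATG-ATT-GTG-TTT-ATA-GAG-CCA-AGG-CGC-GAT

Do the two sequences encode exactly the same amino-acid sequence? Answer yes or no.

Codon 1: ATG Met / ATG Met — identical.
Codon 2: ATA Ile / ATT Ile — synonymous.
Codon 3: GTG Val / GTG Val — identical.
Codon 4: TTC Phe / TTT Phe — synonymous.
Codon 5: ATA Ile / ATA Ile — identical.
Codon 6: GAG Glu / GAG Glu — identical.
Codon 7: CCA Pro / CCA Pro — identical.
Codon 8: AGG Arg / AGG Arg — identical.
Codon 9: AGG Arg / CGC Arg — synonymous.
Codon 10: GAT Asp / GAT Asp — identical.
Nonsynonymous differences: 0 → same protein.

yes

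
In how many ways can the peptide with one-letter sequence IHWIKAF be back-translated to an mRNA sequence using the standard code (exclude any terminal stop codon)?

288

Ile: 3 codons.
His: 2 codons.
Trp: 1 codon.
Ile: 3 codons.
Lys: 2 codons.
Ala: 4 codons.
Phe: 2 codons.
3 × 2 × 1 × 3 × 2 × 4 × 2 = 288.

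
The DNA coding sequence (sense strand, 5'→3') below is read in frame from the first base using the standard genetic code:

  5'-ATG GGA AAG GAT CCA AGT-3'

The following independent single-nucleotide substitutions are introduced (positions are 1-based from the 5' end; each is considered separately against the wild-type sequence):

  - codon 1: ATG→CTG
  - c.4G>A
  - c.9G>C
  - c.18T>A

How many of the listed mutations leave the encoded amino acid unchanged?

Codon 1: ATG (Met) → CTG (Leu) — missense.
Codon 2: GGA (Gly) → AGA (Arg) — missense.
Codon 3: AAG (Lys) → AAC (Asn) — missense.
Codon 6: AGT (Ser) → AGA (Arg) — missense.
Synonymous: 0 of 4.

0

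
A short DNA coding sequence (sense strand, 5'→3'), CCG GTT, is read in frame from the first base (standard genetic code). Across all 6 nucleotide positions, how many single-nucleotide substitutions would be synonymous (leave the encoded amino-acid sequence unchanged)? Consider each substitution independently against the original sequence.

6

Codon 1 (CCG, Pro): 3 synonymous substitutions.
Codon 2 (GTT, Val): 3 synonymous substitutions.
Total: 3 + 3 = 6.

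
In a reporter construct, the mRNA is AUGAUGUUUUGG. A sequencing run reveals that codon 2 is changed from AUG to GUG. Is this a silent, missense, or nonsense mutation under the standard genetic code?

Position 4 falls in codon 2: AUG → Met.
After the substitution the codon is GUG → Val.
Met ≠ Val, so this is a missense mutation.

missense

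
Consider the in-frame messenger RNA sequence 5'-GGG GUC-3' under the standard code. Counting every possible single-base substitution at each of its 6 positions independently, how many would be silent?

6

Codon 1 (GGG, Gly): 3 synonymous substitutions.
Codon 2 (GUC, Val): 3 synonymous substitutions.
Total: 3 + 3 = 6.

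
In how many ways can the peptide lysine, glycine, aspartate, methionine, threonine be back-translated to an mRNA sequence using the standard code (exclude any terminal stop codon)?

64

Lys: 2 codons.
Gly: 4 codons.
Asp: 2 codons.
Met: 1 codon.
Thr: 4 codons.
2 × 4 × 2 × 1 × 4 = 64.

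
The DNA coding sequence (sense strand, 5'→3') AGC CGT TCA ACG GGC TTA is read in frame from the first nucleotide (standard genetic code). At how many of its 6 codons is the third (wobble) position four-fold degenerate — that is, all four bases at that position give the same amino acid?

4

Codon 1 AGC (Ser): third position 2-fold.
Codon 2 CGT (Arg): third position 4-fold.
Codon 3 TCA (Ser): third position 4-fold.
Codon 4 ACG (Thr): third position 4-fold.
Codon 5 GGC (Gly): third position 4-fold.
Codon 6 TTA (Leu): third position 2-fold.
Four-fold degenerate third positions: 4.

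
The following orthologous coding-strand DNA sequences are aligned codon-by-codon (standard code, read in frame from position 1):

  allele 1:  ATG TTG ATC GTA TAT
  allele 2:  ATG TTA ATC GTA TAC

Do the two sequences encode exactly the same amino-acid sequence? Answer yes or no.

yes

Codon 1: ATG Met / ATG Met — identical.
Codon 2: TTG Leu / TTA Leu — synonymous.
Codon 3: ATC Ile / ATC Ile — identical.
Codon 4: GTA Val / GTA Val — identical.
Codon 5: TAT Tyr / TAC Tyr — synonymous.
Nonsynonymous differences: 0 → same protein.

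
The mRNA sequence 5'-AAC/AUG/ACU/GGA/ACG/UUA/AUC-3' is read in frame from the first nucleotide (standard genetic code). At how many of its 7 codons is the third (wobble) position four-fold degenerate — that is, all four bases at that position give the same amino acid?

3

Codon 1 AAC (Asn): third position 2-fold.
Codon 2 AUG (Met): third position 1-fold.
Codon 3 ACU (Thr): third position 4-fold.
Codon 4 GGA (Gly): third position 4-fold.
Codon 5 ACG (Thr): third position 4-fold.
Codon 6 UUA (Leu): third position 2-fold.
Codon 7 AUC (Ile): third position 3-fold.
Four-fold degenerate third positions: 3.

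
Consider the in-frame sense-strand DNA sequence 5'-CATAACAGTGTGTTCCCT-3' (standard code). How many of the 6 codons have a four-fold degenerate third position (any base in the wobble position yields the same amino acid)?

2

Codon 1 CAT (His): third position 2-fold.
Codon 2 AAC (Asn): third position 2-fold.
Codon 3 AGT (Ser): third position 2-fold.
Codon 4 GTG (Val): third position 4-fold.
Codon 5 TTC (Phe): third position 2-fold.
Codon 6 CCT (Pro): third position 4-fold.
Four-fold degenerate third positions: 2.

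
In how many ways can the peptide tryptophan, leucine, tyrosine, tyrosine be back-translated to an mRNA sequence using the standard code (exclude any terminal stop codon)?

24

Trp: 1 codon.
Leu: 6 codons.
Tyr: 2 codons.
Tyr: 2 codons.
1 × 6 × 2 × 2 = 24.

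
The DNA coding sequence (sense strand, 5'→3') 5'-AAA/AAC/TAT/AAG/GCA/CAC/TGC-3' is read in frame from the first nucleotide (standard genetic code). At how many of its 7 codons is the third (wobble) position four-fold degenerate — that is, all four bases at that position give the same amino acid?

Codon 1 AAA (Lys): third position 2-fold.
Codon 2 AAC (Asn): third position 2-fold.
Codon 3 TAT (Tyr): third position 2-fold.
Codon 4 AAG (Lys): third position 2-fold.
Codon 5 GCA (Ala): third position 4-fold.
Codon 6 CAC (His): third position 2-fold.
Codon 7 TGC (Cys): third position 2-fold.
Four-fold degenerate third positions: 1.

1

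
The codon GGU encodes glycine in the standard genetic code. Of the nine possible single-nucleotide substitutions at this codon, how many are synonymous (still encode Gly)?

3

Position 1: none → 0 synonymous.
Position 2: none → 0 synonymous.
Position 3: GGC, GGA, GGG → 3 synonymous.
Total: 0 + 0 + 3 = 3.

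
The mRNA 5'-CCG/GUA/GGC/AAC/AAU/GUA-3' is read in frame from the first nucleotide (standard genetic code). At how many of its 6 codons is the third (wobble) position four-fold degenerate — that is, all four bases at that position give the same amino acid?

Codon 1 CCG (Pro): third position 4-fold.
Codon 2 GUA (Val): third position 4-fold.
Codon 3 GGC (Gly): third position 4-fold.
Codon 4 AAC (Asn): third position 2-fold.
Codon 5 AAU (Asn): third position 2-fold.
Codon 6 GUA (Val): third position 4-fold.
Four-fold degenerate third positions: 4.

4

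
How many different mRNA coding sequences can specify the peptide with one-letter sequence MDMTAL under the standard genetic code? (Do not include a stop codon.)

Met: 1 codon.
Asp: 2 codons.
Met: 1 codon.
Thr: 4 codons.
Ala: 4 codons.
Leu: 6 codons.
1 × 2 × 1 × 4 × 4 × 6 = 192.

192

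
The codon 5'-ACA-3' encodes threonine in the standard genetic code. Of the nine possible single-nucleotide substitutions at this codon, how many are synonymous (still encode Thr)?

Position 1: none → 0 synonymous.
Position 2: none → 0 synonymous.
Position 3: ACT, ACC, ACG → 3 synonymous.
Total: 0 + 0 + 3 = 3.

3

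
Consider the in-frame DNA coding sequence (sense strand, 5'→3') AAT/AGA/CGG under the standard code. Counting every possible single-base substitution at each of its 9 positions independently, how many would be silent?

7

Codon 1 (AAT, Asn): 1 synonymous substitution.
Codon 2 (AGA, Arg): 2 synonymous substitutions.
Codon 3 (CGG, Arg): 4 synonymous substitutions.
Total: 1 + 2 + 4 = 7.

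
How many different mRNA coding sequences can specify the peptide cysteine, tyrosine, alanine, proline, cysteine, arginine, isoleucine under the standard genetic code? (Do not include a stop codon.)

2304

Cys: 2 codons.
Tyr: 2 codons.
Ala: 4 codons.
Pro: 4 codons.
Cys: 2 codons.
Arg: 6 codons.
Ile: 3 codons.
2 × 2 × 4 × 4 × 2 × 6 × 3 = 2304.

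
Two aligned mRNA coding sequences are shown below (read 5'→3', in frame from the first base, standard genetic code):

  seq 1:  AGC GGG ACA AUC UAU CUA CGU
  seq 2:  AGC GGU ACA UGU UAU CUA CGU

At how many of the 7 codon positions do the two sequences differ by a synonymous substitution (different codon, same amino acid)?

Codon 1: AGC Ser / AGC Ser — identical.
Codon 2: GGG Gly / GGU Gly — synonymous.
Codon 3: ACA Thr / ACA Thr — identical.
Codon 4: AUC Ile / UGU Cys — nonsynonymous.
Codon 5: UAU Tyr / UAU Tyr — identical.
Codon 6: CUA Leu / CUA Leu — identical.
Codon 7: CGU Arg / CGU Arg — identical.
Synonymous differences: 1.

1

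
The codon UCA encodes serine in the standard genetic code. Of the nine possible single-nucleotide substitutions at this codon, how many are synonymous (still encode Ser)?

3

Position 1: none → 0 synonymous.
Position 2: none → 0 synonymous.
Position 3: UCU, UCC, UCG → 3 synonymous.
Total: 0 + 0 + 3 = 3.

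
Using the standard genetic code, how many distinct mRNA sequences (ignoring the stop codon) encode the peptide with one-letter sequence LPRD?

288

Leu: 6 codons.
Pro: 4 codons.
Arg: 6 codons.
Asp: 2 codons.
6 × 4 × 6 × 2 = 288.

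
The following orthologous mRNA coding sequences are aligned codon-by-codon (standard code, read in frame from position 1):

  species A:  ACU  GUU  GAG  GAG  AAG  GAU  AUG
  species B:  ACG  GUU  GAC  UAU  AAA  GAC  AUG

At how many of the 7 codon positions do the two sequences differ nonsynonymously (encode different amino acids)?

Codon 1: ACU Thr / ACG Thr — synonymous.
Codon 2: GUU Val / GUU Val — identical.
Codon 3: GAG Glu / GAC Asp — nonsynonymous.
Codon 4: GAG Glu / UAU Tyr — nonsynonymous.
Codon 5: AAG Lys / AAA Lys — synonymous.
Codon 6: GAU Asp / GAC Asp — synonymous.
Codon 7: AUG Met / AUG Met — identical.
Nonsynonymous differences: 2.

2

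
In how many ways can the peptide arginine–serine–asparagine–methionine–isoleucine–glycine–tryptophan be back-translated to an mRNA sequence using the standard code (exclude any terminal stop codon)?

864

Arg: 6 codons.
Ser: 6 codons.
Asn: 2 codons.
Met: 1 codon.
Ile: 3 codons.
Gly: 4 codons.
Trp: 1 codon.
6 × 6 × 2 × 1 × 3 × 4 × 1 = 864.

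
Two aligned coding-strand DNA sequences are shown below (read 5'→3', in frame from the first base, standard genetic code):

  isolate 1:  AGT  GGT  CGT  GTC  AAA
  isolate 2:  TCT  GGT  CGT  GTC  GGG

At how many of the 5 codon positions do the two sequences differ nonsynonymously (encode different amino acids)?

Codon 1: AGT Ser / TCT Ser — synonymous.
Codon 2: GGT Gly / GGT Gly — identical.
Codon 3: CGT Arg / CGT Arg — identical.
Codon 4: GTC Val / GTC Val — identical.
Codon 5: AAA Lys / GGG Gly — nonsynonymous.
Nonsynonymous differences: 1.

1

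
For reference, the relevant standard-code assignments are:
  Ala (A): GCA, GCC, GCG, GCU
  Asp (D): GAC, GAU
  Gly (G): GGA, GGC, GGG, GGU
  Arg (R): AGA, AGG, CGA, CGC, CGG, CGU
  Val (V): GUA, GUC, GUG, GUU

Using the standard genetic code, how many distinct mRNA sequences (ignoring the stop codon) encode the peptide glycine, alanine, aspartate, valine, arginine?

Gly: 4 codons.
Ala: 4 codons.
Asp: 2 codons.
Val: 4 codons.
Arg: 6 codons.
4 × 4 × 2 × 4 × 6 = 768.

768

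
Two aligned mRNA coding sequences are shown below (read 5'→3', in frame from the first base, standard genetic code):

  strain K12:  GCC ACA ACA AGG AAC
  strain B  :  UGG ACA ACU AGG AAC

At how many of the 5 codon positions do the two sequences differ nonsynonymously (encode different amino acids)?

1

Codon 1: GCC Ala / UGG Trp — nonsynonymous.
Codon 2: ACA Thr / ACA Thr — identical.
Codon 3: ACA Thr / ACU Thr — synonymous.
Codon 4: AGG Arg / AGG Arg — identical.
Codon 5: AAC Asn / AAC Asn — identical.
Nonsynonymous differences: 1.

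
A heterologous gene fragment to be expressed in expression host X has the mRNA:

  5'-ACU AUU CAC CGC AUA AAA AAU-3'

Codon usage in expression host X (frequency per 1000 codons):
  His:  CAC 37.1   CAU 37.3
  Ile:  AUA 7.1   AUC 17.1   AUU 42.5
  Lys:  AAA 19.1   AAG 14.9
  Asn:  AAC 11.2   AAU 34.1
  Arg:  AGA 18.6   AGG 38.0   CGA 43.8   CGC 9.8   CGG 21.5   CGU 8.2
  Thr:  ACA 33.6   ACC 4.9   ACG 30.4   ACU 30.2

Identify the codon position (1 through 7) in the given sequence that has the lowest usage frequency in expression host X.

Codon 1 ACU (Thr): 30.2 per 1000.
Codon 2 AUU (Ile): 42.5 per 1000.
Codon 3 CAC (His): 37.1 per 1000.
Codon 4 CGC (Arg): 9.8 per 1000.
Codon 5 AUA (Ile): 7.1 per 1000.
Codon 6 AAA (Lys): 19.1 per 1000.
Codon 7 AAU (Asn): 34.1 per 1000.
Lowest frequency is 7.1 at codon 5.

5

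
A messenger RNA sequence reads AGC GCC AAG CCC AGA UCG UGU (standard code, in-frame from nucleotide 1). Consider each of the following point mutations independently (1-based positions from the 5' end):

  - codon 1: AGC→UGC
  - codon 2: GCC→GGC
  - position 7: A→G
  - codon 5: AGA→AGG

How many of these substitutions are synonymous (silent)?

1

Codon 1: AGC (Ser) → UGC (Cys) — missense.
Codon 2: GCC (Ala) → GGC (Gly) — missense.
Codon 3: AAG (Lys) → GAG (Glu) — missense.
Codon 5: AGA (Arg) → AGG (Arg) — synonymous.
Synonymous: 1 of 4.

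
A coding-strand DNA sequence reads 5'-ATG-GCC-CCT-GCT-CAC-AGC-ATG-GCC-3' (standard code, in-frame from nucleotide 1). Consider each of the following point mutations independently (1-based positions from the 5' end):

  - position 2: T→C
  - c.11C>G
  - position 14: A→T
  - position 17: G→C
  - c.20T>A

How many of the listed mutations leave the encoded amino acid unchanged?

0

Codon 1: ATG (Met) → ACG (Thr) — missense.
Codon 4: GCT (Ala) → GGT (Gly) — missense.
Codon 5: CAC (His) → CTC (Leu) — missense.
Codon 6: AGC (Ser) → ACC (Thr) — missense.
Codon 7: ATG (Met) → AAG (Lys) — missense.
Synonymous: 0 of 5.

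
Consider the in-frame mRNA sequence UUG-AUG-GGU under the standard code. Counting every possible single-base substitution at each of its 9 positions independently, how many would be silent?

Codon 1 (UUG, Leu): 2 synonymous substitutions.
Codon 2 (AUG, Met): 0 synonymous substitutions.
Codon 3 (GGU, Gly): 3 synonymous substitutions.
Total: 2 + 0 + 3 = 5.

5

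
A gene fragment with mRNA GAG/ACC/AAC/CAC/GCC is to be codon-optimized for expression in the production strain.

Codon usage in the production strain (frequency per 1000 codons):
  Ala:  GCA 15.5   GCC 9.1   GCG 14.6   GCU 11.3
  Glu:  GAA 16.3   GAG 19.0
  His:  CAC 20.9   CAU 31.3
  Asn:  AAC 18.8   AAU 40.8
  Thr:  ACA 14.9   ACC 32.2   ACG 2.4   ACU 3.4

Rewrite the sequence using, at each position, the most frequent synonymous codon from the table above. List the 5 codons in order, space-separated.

GAG ACC AAU CAU GCA

Codon 1 (Glu): best is GAG at 19.0.
Codon 2 (Thr): best is ACC at 32.2.
Codon 3 (Asn): best is AAU at 40.8.
Codon 4 (His): best is CAU at 31.3.
Codon 5 (Ala): best is GCA at 15.5.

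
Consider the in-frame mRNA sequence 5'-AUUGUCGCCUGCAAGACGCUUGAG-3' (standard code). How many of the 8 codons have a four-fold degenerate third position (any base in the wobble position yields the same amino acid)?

Codon 1 AUU (Ile): third position 3-fold.
Codon 2 GUC (Val): third position 4-fold.
Codon 3 GCC (Ala): third position 4-fold.
Codon 4 UGC (Cys): third position 2-fold.
Codon 5 AAG (Lys): third position 2-fold.
Codon 6 ACG (Thr): third position 4-fold.
Codon 7 CUU (Leu): third position 4-fold.
Codon 8 GAG (Glu): third position 2-fold.
Four-fold degenerate third positions: 4.

4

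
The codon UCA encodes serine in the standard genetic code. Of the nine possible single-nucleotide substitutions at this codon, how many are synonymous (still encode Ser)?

Position 1: none → 0 synonymous.
Position 2: none → 0 synonymous.
Position 3: UCU, UCC, UCG → 3 synonymous.
Total: 0 + 0 + 3 = 3.

3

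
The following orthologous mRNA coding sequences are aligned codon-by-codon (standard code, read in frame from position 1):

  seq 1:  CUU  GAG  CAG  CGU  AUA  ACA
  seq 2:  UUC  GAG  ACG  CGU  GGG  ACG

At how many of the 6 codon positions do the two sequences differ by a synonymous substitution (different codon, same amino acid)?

1

Codon 1: CUU Leu / UUC Phe — nonsynonymous.
Codon 2: GAG Glu / GAG Glu — identical.
Codon 3: CAG Gln / ACG Thr — nonsynonymous.
Codon 4: CGU Arg / CGU Arg — identical.
Codon 5: AUA Ile / GGG Gly — nonsynonymous.
Codon 6: ACA Thr / ACG Thr — synonymous.
Synonymous differences: 1.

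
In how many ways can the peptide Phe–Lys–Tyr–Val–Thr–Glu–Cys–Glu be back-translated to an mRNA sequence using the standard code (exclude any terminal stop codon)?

1024

Phe: 2 codons.
Lys: 2 codons.
Tyr: 2 codons.
Val: 4 codons.
Thr: 4 codons.
Glu: 2 codons.
Cys: 2 codons.
Glu: 2 codons.
2 × 2 × 2 × 4 × 4 × 2 × 2 × 2 = 1024.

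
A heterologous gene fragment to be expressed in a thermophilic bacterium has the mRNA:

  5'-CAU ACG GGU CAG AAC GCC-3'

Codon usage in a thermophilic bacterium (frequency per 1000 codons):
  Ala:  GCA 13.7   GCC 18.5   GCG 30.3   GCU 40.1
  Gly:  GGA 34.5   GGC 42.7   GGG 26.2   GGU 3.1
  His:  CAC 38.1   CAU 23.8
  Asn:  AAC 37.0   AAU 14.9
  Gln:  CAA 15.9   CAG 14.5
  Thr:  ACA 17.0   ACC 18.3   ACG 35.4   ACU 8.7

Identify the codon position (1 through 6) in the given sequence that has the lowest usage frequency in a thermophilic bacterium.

Codon 1 CAU (His): 23.8 per 1000.
Codon 2 ACG (Thr): 35.4 per 1000.
Codon 3 GGU (Gly): 3.1 per 1000.
Codon 4 CAG (Gln): 14.5 per 1000.
Codon 5 AAC (Asn): 37.0 per 1000.
Codon 6 GCC (Ala): 18.5 per 1000.
Lowest frequency is 3.1 at codon 3.

3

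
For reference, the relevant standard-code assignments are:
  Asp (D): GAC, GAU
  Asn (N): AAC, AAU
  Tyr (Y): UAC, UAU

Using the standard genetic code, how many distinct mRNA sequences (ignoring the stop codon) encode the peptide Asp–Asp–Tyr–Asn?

Asp: 2 codons.
Asp: 2 codons.
Tyr: 2 codons.
Asn: 2 codons.
2 × 2 × 2 × 2 = 16.

16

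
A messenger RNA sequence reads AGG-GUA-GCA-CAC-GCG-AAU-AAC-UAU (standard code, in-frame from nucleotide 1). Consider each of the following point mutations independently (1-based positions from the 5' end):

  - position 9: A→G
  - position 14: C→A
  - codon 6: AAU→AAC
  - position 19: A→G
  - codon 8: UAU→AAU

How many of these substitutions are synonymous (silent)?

Codon 3: GCA (Ala) → GCG (Ala) — synonymous.
Codon 5: GCG (Ala) → GAG (Glu) — missense.
Codon 6: AAU (Asn) → AAC (Asn) — synonymous.
Codon 7: AAC (Asn) → GAC (Asp) — missense.
Codon 8: UAU (Tyr) → AAU (Asn) — missense.
Synonymous: 2 of 5.

2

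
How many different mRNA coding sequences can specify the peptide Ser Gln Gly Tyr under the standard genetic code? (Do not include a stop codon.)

Ser: 6 codons.
Gln: 2 codons.
Gly: 4 codons.
Tyr: 2 codons.
6 × 2 × 4 × 2 = 96.

96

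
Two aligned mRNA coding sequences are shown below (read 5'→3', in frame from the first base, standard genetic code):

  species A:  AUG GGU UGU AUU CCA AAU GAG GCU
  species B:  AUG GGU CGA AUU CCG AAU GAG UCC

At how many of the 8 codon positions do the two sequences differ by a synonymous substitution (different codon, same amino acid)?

Codon 1: AUG Met / AUG Met — identical.
Codon 2: GGU Gly / GGU Gly — identical.
Codon 3: UGU Cys / CGA Arg — nonsynonymous.
Codon 4: AUU Ile / AUU Ile — identical.
Codon 5: CCA Pro / CCG Pro — synonymous.
Codon 6: AAU Asn / AAU Asn — identical.
Codon 7: GAG Glu / GAG Glu — identical.
Codon 8: GCU Ala / UCC Ser — nonsynonymous.
Synonymous differences: 1.

1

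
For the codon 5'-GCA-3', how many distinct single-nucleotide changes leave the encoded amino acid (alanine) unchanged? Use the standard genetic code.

3

Position 1: none → 0 synonymous.
Position 2: none → 0 synonymous.
Position 3: GCU, GCC, GCG → 3 synonymous.
Total: 0 + 0 + 3 = 3.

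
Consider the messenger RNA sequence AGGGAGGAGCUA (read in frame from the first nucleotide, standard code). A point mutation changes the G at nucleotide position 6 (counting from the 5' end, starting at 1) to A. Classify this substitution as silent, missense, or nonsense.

Position 6 falls in codon 2: GAG → Glu.
After the substitution the codon is GAA → Glu.
Both encode Glu, so the change is synonymous.

silent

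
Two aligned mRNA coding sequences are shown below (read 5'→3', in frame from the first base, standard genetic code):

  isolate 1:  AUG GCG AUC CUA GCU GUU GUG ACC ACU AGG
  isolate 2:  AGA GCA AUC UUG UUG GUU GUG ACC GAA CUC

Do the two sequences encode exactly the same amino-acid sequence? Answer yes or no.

Codon 1: AUG Met / AGA Arg — nonsynonymous.
Codon 2: GCG Ala / GCA Ala — synonymous.
Codon 3: AUC Ile / AUC Ile — identical.
Codon 4: CUA Leu / UUG Leu — synonymous.
Codon 5: GCU Ala / UUG Leu — nonsynonymous.
Codon 6: GUU Val / GUU Val — identical.
Codon 7: GUG Val / GUG Val — identical.
Codon 8: ACC Thr / ACC Thr — identical.
Codon 9: ACU Thr / GAA Glu — nonsynonymous.
Codon 10: AGG Arg / CUC Leu — nonsynonymous.
Nonsynonymous differences: 4 → different protein.

no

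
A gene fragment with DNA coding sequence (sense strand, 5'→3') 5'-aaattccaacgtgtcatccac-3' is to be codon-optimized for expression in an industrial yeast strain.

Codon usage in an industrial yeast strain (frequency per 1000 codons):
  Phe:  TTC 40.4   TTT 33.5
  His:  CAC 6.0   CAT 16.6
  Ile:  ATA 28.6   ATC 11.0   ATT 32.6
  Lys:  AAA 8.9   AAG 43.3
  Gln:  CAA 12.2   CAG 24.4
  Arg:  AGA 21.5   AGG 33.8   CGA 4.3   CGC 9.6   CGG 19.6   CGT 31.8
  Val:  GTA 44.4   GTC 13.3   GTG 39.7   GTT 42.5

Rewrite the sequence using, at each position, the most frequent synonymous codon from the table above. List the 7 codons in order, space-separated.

Codon 1 (Lys): best is AAG at 43.3.
Codon 2 (Phe): best is TTC at 40.4.
Codon 3 (Gln): best is CAG at 24.4.
Codon 4 (Arg): best is AGG at 33.8.
Codon 5 (Val): best is GTA at 44.4.
Codon 6 (Ile): best is ATT at 32.6.
Codon 7 (His): best is CAT at 16.6.

AAG TTC CAG AGG GTA ATT CAT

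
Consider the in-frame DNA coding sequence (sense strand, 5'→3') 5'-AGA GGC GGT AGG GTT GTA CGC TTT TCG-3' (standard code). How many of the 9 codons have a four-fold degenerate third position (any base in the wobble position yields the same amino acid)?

Codon 1 AGA (Arg): third position 2-fold.
Codon 2 GGC (Gly): third position 4-fold.
Codon 3 GGT (Gly): third position 4-fold.
Codon 4 AGG (Arg): third position 2-fold.
Codon 5 GTT (Val): third position 4-fold.
Codon 6 GTA (Val): third position 4-fold.
Codon 7 CGC (Arg): third position 4-fold.
Codon 8 TTT (Phe): third position 2-fold.
Codon 9 TCG (Ser): third position 4-fold.
Four-fold degenerate third positions: 6.

6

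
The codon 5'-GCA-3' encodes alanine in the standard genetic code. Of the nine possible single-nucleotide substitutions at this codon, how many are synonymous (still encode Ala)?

Position 1: none → 0 synonymous.
Position 2: none → 0 synonymous.
Position 3: GCU, GCC, GCG → 3 synonymous.
Total: 0 + 0 + 3 = 3.

3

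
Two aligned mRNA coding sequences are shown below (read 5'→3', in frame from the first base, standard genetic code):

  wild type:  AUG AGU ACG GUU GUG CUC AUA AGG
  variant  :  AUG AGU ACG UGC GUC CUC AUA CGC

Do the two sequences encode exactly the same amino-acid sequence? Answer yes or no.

no

Codon 1: AUG Met / AUG Met — identical.
Codon 2: AGU Ser / AGU Ser — identical.
Codon 3: ACG Thr / ACG Thr — identical.
Codon 4: GUU Val / UGC Cys — nonsynonymous.
Codon 5: GUG Val / GUC Val — synonymous.
Codon 6: CUC Leu / CUC Leu — identical.
Codon 7: AUA Ile / AUA Ile — identical.
Codon 8: AGG Arg / CGC Arg — synonymous.
Nonsynonymous differences: 1 → different protein.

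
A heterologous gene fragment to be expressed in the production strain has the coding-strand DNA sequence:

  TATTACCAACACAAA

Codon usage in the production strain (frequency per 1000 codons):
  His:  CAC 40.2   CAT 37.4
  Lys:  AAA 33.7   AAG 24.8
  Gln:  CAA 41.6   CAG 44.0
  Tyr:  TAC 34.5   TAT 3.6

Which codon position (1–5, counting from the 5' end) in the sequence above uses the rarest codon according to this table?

Codon 1 TAT (Tyr): 3.6 per 1000.
Codon 2 TAC (Tyr): 34.5 per 1000.
Codon 3 CAA (Gln): 41.6 per 1000.
Codon 4 CAC (His): 40.2 per 1000.
Codon 5 AAA (Lys): 33.7 per 1000.
Lowest frequency is 3.6 at codon 1.

1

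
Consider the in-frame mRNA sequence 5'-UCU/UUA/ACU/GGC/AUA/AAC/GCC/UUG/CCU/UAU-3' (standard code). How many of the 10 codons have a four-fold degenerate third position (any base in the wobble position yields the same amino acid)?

5

Codon 1 UCU (Ser): third position 4-fold.
Codon 2 UUA (Leu): third position 2-fold.
Codon 3 ACU (Thr): third position 4-fold.
Codon 4 GGC (Gly): third position 4-fold.
Codon 5 AUA (Ile): third position 3-fold.
Codon 6 AAC (Asn): third position 2-fold.
Codon 7 GCC (Ala): third position 4-fold.
Codon 8 UUG (Leu): third position 2-fold.
Codon 9 CCU (Pro): third position 4-fold.
Codon 10 UAU (Tyr): third position 2-fold.
Four-fold degenerate third positions: 5.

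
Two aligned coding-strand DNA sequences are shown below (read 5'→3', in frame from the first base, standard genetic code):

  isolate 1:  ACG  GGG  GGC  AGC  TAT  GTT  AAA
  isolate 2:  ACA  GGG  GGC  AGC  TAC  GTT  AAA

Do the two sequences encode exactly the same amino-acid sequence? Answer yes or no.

Codon 1: ACG Thr / ACA Thr — synonymous.
Codon 2: GGG Gly / GGG Gly — identical.
Codon 3: GGC Gly / GGC Gly — identical.
Codon 4: AGC Ser / AGC Ser — identical.
Codon 5: TAT Tyr / TAC Tyr — synonymous.
Codon 6: GTT Val / GTT Val — identical.
Codon 7: AAA Lys / AAA Lys — identical.
Nonsynonymous differences: 0 → same protein.

yes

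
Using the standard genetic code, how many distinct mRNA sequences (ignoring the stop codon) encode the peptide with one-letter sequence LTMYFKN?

Leu: 6 codons.
Thr: 4 codons.
Met: 1 codon.
Tyr: 2 codons.
Phe: 2 codons.
Lys: 2 codons.
Asn: 2 codons.
6 × 4 × 1 × 2 × 2 × 2 × 2 = 384.

384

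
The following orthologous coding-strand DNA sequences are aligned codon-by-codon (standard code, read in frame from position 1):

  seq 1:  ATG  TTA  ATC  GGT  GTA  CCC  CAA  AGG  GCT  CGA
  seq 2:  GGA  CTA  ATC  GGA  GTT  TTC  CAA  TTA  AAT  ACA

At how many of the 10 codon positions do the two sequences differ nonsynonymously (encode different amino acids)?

Codon 1: ATG Met / GGA Gly — nonsynonymous.
Codon 2: TTA Leu / CTA Leu — synonymous.
Codon 3: ATC Ile / ATC Ile — identical.
Codon 4: GGT Gly / GGA Gly — synonymous.
Codon 5: GTA Val / GTT Val — synonymous.
Codon 6: CCC Pro / TTC Phe — nonsynonymous.
Codon 7: CAA Gln / CAA Gln — identical.
Codon 8: AGG Arg / TTA Leu — nonsynonymous.
Codon 9: GCT Ala / AAT Asn — nonsynonymous.
Codon 10: CGA Arg / ACA Thr — nonsynonymous.
Nonsynonymous differences: 5.

5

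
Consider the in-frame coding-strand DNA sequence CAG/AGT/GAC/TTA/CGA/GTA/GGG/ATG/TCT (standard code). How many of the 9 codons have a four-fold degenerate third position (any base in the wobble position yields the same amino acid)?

Codon 1 CAG (Gln): third position 2-fold.
Codon 2 AGT (Ser): third position 2-fold.
Codon 3 GAC (Asp): third position 2-fold.
Codon 4 TTA (Leu): third position 2-fold.
Codon 5 CGA (Arg): third position 4-fold.
Codon 6 GTA (Val): third position 4-fold.
Codon 7 GGG (Gly): third position 4-fold.
Codon 8 ATG (Met): third position 1-fold.
Codon 9 TCT (Ser): third position 4-fold.
Four-fold degenerate third positions: 4.

4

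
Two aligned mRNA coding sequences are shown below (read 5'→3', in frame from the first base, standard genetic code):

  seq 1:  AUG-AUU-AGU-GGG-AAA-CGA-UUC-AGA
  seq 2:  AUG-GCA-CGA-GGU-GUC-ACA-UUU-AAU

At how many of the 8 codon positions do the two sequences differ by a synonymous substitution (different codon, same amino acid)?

2

Codon 1: AUG Met / AUG Met — identical.
Codon 2: AUU Ile / GCA Ala — nonsynonymous.
Codon 3: AGU Ser / CGA Arg — nonsynonymous.
Codon 4: GGG Gly / GGU Gly — synonymous.
Codon 5: AAA Lys / GUC Val — nonsynonymous.
Codon 6: CGA Arg / ACA Thr — nonsynonymous.
Codon 7: UUC Phe / UUU Phe — synonymous.
Codon 8: AGA Arg / AAU Asn — nonsynonymous.
Synonymous differences: 2.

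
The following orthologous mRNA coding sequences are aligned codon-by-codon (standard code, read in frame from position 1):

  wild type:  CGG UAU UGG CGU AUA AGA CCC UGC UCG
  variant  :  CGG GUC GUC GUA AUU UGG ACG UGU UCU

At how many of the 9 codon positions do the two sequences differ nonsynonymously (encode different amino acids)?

5

Codon 1: CGG Arg / CGG Arg — identical.
Codon 2: UAU Tyr / GUC Val — nonsynonymous.
Codon 3: UGG Trp / GUC Val — nonsynonymous.
Codon 4: CGU Arg / GUA Val — nonsynonymous.
Codon 5: AUA Ile / AUU Ile — synonymous.
Codon 6: AGA Arg / UGG Trp — nonsynonymous.
Codon 7: CCC Pro / ACG Thr — nonsynonymous.
Codon 8: UGC Cys / UGU Cys — synonymous.
Codon 9: UCG Ser / UCU Ser — synonymous.
Nonsynonymous differences: 5.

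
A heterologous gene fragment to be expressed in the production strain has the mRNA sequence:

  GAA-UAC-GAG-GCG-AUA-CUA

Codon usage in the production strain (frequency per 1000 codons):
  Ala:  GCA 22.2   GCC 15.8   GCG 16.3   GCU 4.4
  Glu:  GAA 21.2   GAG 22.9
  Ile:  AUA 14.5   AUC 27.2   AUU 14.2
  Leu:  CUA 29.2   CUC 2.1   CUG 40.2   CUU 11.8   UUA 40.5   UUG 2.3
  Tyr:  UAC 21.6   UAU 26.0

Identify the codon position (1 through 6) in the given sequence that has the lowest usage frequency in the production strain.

5

Codon 1 GAA (Glu): 21.2 per 1000.
Codon 2 UAC (Tyr): 21.6 per 1000.
Codon 3 GAG (Glu): 22.9 per 1000.
Codon 4 GCG (Ala): 16.3 per 1000.
Codon 5 AUA (Ile): 14.5 per 1000.
Codon 6 CUA (Leu): 29.2 per 1000.
Lowest frequency is 14.5 at codon 5.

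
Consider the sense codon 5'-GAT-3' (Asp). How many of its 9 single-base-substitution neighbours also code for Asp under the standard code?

Position 1: none → 0 synonymous.
Position 2: none → 0 synonymous.
Position 3: GAC → 1 synonymous.
Total: 0 + 0 + 1 = 1.

1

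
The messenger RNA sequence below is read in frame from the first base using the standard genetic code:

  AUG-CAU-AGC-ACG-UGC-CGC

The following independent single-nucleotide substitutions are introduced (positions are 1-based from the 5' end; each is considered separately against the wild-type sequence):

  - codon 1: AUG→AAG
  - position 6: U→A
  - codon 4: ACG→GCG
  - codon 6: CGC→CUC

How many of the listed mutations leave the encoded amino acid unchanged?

0

Codon 1: AUG (Met) → AAG (Lys) — missense.
Codon 2: CAU (His) → CAA (Gln) — missense.
Codon 4: ACG (Thr) → GCG (Ala) — missense.
Codon 6: CGC (Arg) → CUC (Leu) — missense.
Synonymous: 0 of 4.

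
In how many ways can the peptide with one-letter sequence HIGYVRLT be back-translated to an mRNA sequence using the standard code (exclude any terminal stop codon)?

27648

His: 2 codons.
Ile: 3 codons.
Gly: 4 codons.
Tyr: 2 codons.
Val: 4 codons.
Arg: 6 codons.
Leu: 6 codons.
Thr: 4 codons.
2 × 3 × 4 × 2 × 4 × 6 × 6 × 4 = 27648.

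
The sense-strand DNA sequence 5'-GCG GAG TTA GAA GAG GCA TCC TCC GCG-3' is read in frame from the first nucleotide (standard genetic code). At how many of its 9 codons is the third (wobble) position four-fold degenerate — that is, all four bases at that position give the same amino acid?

5

Codon 1 GCG (Ala): third position 4-fold.
Codon 2 GAG (Glu): third position 2-fold.
Codon 3 TTA (Leu): third position 2-fold.
Codon 4 GAA (Glu): third position 2-fold.
Codon 5 GAG (Glu): third position 2-fold.
Codon 6 GCA (Ala): third position 4-fold.
Codon 7 TCC (Ser): third position 4-fold.
Codon 8 TCC (Ser): third position 4-fold.
Codon 9 GCG (Ala): third position 4-fold.
Four-fold degenerate third positions: 5.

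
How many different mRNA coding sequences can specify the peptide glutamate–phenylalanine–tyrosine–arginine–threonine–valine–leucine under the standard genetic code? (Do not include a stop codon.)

4608

Glu: 2 codons.
Phe: 2 codons.
Tyr: 2 codons.
Arg: 6 codons.
Thr: 4 codons.
Val: 4 codons.
Leu: 6 codons.
2 × 2 × 2 × 6 × 4 × 4 × 6 = 4608.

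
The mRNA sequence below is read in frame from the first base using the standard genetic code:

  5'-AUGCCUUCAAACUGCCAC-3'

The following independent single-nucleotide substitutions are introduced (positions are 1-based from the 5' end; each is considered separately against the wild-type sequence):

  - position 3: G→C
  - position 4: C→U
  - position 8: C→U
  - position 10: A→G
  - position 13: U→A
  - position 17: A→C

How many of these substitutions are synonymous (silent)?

0

Codon 1: AUG (Met) → AUC (Ile) — missense.
Codon 2: CCU (Pro) → UCU (Ser) — missense.
Codon 3: UCA (Ser) → UUA (Leu) — missense.
Codon 4: AAC (Asn) → GAC (Asp) — missense.
Codon 5: UGC (Cys) → AGC (Ser) — missense.
Codon 6: CAC (His) → CCC (Pro) — missense.
Synonymous: 0 of 6.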